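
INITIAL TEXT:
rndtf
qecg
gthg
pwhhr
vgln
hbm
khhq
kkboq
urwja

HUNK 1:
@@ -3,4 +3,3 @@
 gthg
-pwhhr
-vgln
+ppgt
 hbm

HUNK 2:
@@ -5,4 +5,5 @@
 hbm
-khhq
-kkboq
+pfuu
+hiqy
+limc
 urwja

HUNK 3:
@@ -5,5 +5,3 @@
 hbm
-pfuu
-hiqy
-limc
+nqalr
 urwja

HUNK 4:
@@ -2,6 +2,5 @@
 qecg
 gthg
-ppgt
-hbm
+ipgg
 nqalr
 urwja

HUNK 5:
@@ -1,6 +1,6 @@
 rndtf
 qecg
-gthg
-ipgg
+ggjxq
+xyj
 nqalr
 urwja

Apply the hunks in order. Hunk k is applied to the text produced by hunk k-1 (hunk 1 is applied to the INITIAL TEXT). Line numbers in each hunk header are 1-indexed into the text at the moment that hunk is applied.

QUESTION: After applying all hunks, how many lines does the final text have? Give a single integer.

Hunk 1: at line 3 remove [pwhhr,vgln] add [ppgt] -> 8 lines: rndtf qecg gthg ppgt hbm khhq kkboq urwja
Hunk 2: at line 5 remove [khhq,kkboq] add [pfuu,hiqy,limc] -> 9 lines: rndtf qecg gthg ppgt hbm pfuu hiqy limc urwja
Hunk 3: at line 5 remove [pfuu,hiqy,limc] add [nqalr] -> 7 lines: rndtf qecg gthg ppgt hbm nqalr urwja
Hunk 4: at line 2 remove [ppgt,hbm] add [ipgg] -> 6 lines: rndtf qecg gthg ipgg nqalr urwja
Hunk 5: at line 1 remove [gthg,ipgg] add [ggjxq,xyj] -> 6 lines: rndtf qecg ggjxq xyj nqalr urwja
Final line count: 6

Answer: 6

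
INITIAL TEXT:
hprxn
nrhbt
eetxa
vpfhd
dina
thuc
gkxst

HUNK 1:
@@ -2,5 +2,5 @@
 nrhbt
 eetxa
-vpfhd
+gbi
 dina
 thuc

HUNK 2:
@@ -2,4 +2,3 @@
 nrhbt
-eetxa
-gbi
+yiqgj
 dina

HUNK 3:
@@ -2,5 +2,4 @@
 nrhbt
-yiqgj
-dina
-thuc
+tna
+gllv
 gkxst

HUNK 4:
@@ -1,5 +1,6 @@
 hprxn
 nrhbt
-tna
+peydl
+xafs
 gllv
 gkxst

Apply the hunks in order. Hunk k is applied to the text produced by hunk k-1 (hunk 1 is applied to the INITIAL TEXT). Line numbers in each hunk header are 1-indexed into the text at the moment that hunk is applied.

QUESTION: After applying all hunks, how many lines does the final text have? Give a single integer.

Hunk 1: at line 2 remove [vpfhd] add [gbi] -> 7 lines: hprxn nrhbt eetxa gbi dina thuc gkxst
Hunk 2: at line 2 remove [eetxa,gbi] add [yiqgj] -> 6 lines: hprxn nrhbt yiqgj dina thuc gkxst
Hunk 3: at line 2 remove [yiqgj,dina,thuc] add [tna,gllv] -> 5 lines: hprxn nrhbt tna gllv gkxst
Hunk 4: at line 1 remove [tna] add [peydl,xafs] -> 6 lines: hprxn nrhbt peydl xafs gllv gkxst
Final line count: 6

Answer: 6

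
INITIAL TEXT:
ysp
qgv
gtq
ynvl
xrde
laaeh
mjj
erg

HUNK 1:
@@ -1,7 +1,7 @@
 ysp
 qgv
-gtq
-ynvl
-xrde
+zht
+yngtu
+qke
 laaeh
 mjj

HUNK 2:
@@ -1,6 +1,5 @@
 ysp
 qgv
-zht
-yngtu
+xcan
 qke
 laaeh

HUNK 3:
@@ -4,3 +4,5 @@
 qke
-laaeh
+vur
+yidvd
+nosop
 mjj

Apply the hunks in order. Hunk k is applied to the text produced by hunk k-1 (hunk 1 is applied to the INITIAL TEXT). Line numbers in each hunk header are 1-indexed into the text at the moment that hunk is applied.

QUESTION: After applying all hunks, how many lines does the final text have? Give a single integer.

Answer: 9

Derivation:
Hunk 1: at line 1 remove [gtq,ynvl,xrde] add [zht,yngtu,qke] -> 8 lines: ysp qgv zht yngtu qke laaeh mjj erg
Hunk 2: at line 1 remove [zht,yngtu] add [xcan] -> 7 lines: ysp qgv xcan qke laaeh mjj erg
Hunk 3: at line 4 remove [laaeh] add [vur,yidvd,nosop] -> 9 lines: ysp qgv xcan qke vur yidvd nosop mjj erg
Final line count: 9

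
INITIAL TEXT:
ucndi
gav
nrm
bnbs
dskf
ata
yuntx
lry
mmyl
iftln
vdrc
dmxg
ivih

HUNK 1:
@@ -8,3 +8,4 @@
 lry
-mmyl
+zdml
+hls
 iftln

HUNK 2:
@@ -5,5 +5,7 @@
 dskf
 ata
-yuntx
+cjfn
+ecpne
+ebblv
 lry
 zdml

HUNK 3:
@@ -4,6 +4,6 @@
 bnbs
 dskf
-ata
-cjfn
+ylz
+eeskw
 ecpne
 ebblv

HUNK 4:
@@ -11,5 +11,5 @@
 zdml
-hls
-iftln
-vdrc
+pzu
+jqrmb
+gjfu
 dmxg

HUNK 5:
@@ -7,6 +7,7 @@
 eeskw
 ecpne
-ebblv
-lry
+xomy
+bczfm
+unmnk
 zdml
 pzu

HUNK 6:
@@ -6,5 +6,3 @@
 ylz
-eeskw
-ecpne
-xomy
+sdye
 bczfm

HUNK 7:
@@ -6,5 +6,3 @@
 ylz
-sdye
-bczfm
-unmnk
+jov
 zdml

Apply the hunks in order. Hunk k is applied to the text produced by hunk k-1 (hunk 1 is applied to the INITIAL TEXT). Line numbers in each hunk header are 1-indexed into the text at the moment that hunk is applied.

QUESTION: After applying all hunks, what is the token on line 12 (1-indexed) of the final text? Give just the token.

Hunk 1: at line 8 remove [mmyl] add [zdml,hls] -> 14 lines: ucndi gav nrm bnbs dskf ata yuntx lry zdml hls iftln vdrc dmxg ivih
Hunk 2: at line 5 remove [yuntx] add [cjfn,ecpne,ebblv] -> 16 lines: ucndi gav nrm bnbs dskf ata cjfn ecpne ebblv lry zdml hls iftln vdrc dmxg ivih
Hunk 3: at line 4 remove [ata,cjfn] add [ylz,eeskw] -> 16 lines: ucndi gav nrm bnbs dskf ylz eeskw ecpne ebblv lry zdml hls iftln vdrc dmxg ivih
Hunk 4: at line 11 remove [hls,iftln,vdrc] add [pzu,jqrmb,gjfu] -> 16 lines: ucndi gav nrm bnbs dskf ylz eeskw ecpne ebblv lry zdml pzu jqrmb gjfu dmxg ivih
Hunk 5: at line 7 remove [ebblv,lry] add [xomy,bczfm,unmnk] -> 17 lines: ucndi gav nrm bnbs dskf ylz eeskw ecpne xomy bczfm unmnk zdml pzu jqrmb gjfu dmxg ivih
Hunk 6: at line 6 remove [eeskw,ecpne,xomy] add [sdye] -> 15 lines: ucndi gav nrm bnbs dskf ylz sdye bczfm unmnk zdml pzu jqrmb gjfu dmxg ivih
Hunk 7: at line 6 remove [sdye,bczfm,unmnk] add [jov] -> 13 lines: ucndi gav nrm bnbs dskf ylz jov zdml pzu jqrmb gjfu dmxg ivih
Final line 12: dmxg

Answer: dmxg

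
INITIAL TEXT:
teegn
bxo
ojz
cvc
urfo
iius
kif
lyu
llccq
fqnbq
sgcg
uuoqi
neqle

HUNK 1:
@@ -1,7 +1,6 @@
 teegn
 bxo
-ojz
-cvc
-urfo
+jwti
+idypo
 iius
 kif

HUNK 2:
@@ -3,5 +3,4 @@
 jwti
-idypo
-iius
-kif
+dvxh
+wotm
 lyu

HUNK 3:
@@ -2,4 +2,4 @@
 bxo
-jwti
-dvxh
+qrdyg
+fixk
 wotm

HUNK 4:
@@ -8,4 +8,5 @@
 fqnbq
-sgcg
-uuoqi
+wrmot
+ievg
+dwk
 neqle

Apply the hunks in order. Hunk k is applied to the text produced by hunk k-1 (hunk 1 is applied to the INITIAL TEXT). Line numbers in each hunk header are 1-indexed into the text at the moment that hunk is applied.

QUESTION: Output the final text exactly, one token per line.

Answer: teegn
bxo
qrdyg
fixk
wotm
lyu
llccq
fqnbq
wrmot
ievg
dwk
neqle

Derivation:
Hunk 1: at line 1 remove [ojz,cvc,urfo] add [jwti,idypo] -> 12 lines: teegn bxo jwti idypo iius kif lyu llccq fqnbq sgcg uuoqi neqle
Hunk 2: at line 3 remove [idypo,iius,kif] add [dvxh,wotm] -> 11 lines: teegn bxo jwti dvxh wotm lyu llccq fqnbq sgcg uuoqi neqle
Hunk 3: at line 2 remove [jwti,dvxh] add [qrdyg,fixk] -> 11 lines: teegn bxo qrdyg fixk wotm lyu llccq fqnbq sgcg uuoqi neqle
Hunk 4: at line 8 remove [sgcg,uuoqi] add [wrmot,ievg,dwk] -> 12 lines: teegn bxo qrdyg fixk wotm lyu llccq fqnbq wrmot ievg dwk neqle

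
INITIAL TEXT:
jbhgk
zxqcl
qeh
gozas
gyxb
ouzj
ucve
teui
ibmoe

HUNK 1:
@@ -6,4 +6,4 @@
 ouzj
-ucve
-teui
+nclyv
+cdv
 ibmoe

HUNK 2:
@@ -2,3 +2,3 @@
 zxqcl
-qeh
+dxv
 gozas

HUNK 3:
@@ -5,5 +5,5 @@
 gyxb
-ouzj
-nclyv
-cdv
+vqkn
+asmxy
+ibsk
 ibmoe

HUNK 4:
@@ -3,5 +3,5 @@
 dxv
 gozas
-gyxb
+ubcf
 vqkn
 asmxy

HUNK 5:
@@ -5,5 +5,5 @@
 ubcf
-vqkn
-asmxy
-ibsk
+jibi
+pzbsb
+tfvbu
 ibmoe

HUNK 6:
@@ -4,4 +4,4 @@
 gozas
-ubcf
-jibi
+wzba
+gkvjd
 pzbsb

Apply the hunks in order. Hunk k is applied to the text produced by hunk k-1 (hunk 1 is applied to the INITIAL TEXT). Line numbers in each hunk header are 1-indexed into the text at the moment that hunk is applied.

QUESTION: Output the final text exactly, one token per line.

Answer: jbhgk
zxqcl
dxv
gozas
wzba
gkvjd
pzbsb
tfvbu
ibmoe

Derivation:
Hunk 1: at line 6 remove [ucve,teui] add [nclyv,cdv] -> 9 lines: jbhgk zxqcl qeh gozas gyxb ouzj nclyv cdv ibmoe
Hunk 2: at line 2 remove [qeh] add [dxv] -> 9 lines: jbhgk zxqcl dxv gozas gyxb ouzj nclyv cdv ibmoe
Hunk 3: at line 5 remove [ouzj,nclyv,cdv] add [vqkn,asmxy,ibsk] -> 9 lines: jbhgk zxqcl dxv gozas gyxb vqkn asmxy ibsk ibmoe
Hunk 4: at line 3 remove [gyxb] add [ubcf] -> 9 lines: jbhgk zxqcl dxv gozas ubcf vqkn asmxy ibsk ibmoe
Hunk 5: at line 5 remove [vqkn,asmxy,ibsk] add [jibi,pzbsb,tfvbu] -> 9 lines: jbhgk zxqcl dxv gozas ubcf jibi pzbsb tfvbu ibmoe
Hunk 6: at line 4 remove [ubcf,jibi] add [wzba,gkvjd] -> 9 lines: jbhgk zxqcl dxv gozas wzba gkvjd pzbsb tfvbu ibmoe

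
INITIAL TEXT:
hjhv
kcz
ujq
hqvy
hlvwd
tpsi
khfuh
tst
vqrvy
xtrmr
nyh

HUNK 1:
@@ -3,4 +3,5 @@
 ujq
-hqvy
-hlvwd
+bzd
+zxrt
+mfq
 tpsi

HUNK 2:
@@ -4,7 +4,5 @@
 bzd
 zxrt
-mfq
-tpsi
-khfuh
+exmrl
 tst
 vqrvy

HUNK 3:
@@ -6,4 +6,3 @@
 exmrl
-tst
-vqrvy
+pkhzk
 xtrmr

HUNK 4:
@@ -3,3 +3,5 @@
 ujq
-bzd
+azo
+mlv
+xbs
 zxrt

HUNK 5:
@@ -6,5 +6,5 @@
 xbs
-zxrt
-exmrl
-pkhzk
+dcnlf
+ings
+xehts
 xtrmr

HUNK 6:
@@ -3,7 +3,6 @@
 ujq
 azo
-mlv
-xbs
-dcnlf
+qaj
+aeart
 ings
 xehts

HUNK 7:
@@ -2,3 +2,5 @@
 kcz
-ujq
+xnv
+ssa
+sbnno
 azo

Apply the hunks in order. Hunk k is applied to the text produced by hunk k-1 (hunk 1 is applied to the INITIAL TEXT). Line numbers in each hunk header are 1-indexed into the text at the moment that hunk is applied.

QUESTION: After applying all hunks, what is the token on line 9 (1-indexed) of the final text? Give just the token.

Hunk 1: at line 3 remove [hqvy,hlvwd] add [bzd,zxrt,mfq] -> 12 lines: hjhv kcz ujq bzd zxrt mfq tpsi khfuh tst vqrvy xtrmr nyh
Hunk 2: at line 4 remove [mfq,tpsi,khfuh] add [exmrl] -> 10 lines: hjhv kcz ujq bzd zxrt exmrl tst vqrvy xtrmr nyh
Hunk 3: at line 6 remove [tst,vqrvy] add [pkhzk] -> 9 lines: hjhv kcz ujq bzd zxrt exmrl pkhzk xtrmr nyh
Hunk 4: at line 3 remove [bzd] add [azo,mlv,xbs] -> 11 lines: hjhv kcz ujq azo mlv xbs zxrt exmrl pkhzk xtrmr nyh
Hunk 5: at line 6 remove [zxrt,exmrl,pkhzk] add [dcnlf,ings,xehts] -> 11 lines: hjhv kcz ujq azo mlv xbs dcnlf ings xehts xtrmr nyh
Hunk 6: at line 3 remove [mlv,xbs,dcnlf] add [qaj,aeart] -> 10 lines: hjhv kcz ujq azo qaj aeart ings xehts xtrmr nyh
Hunk 7: at line 2 remove [ujq] add [xnv,ssa,sbnno] -> 12 lines: hjhv kcz xnv ssa sbnno azo qaj aeart ings xehts xtrmr nyh
Final line 9: ings

Answer: ings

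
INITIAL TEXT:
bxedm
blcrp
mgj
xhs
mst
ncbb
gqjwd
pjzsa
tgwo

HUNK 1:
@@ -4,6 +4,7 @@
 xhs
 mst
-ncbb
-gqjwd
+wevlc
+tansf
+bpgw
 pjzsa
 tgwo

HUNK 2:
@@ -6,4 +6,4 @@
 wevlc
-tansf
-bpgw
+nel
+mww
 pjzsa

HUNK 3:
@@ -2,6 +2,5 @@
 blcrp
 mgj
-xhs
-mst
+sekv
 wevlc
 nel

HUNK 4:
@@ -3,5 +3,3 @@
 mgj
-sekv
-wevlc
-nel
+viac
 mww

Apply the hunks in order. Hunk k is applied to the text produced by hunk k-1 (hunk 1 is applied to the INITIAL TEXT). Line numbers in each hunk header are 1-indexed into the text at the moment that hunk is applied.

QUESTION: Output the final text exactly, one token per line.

Answer: bxedm
blcrp
mgj
viac
mww
pjzsa
tgwo

Derivation:
Hunk 1: at line 4 remove [ncbb,gqjwd] add [wevlc,tansf,bpgw] -> 10 lines: bxedm blcrp mgj xhs mst wevlc tansf bpgw pjzsa tgwo
Hunk 2: at line 6 remove [tansf,bpgw] add [nel,mww] -> 10 lines: bxedm blcrp mgj xhs mst wevlc nel mww pjzsa tgwo
Hunk 3: at line 2 remove [xhs,mst] add [sekv] -> 9 lines: bxedm blcrp mgj sekv wevlc nel mww pjzsa tgwo
Hunk 4: at line 3 remove [sekv,wevlc,nel] add [viac] -> 7 lines: bxedm blcrp mgj viac mww pjzsa tgwo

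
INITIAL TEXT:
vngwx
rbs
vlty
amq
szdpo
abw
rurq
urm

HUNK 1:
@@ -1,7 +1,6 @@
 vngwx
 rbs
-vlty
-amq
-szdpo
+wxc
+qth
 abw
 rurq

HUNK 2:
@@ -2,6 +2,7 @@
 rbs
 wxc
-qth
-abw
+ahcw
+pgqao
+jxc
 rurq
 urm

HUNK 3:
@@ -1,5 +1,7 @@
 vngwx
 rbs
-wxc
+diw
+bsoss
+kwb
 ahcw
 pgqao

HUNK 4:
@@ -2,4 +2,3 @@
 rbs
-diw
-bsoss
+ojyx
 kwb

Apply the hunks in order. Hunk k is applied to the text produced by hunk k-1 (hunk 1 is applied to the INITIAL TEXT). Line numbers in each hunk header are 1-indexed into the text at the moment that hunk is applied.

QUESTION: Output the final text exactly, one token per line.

Answer: vngwx
rbs
ojyx
kwb
ahcw
pgqao
jxc
rurq
urm

Derivation:
Hunk 1: at line 1 remove [vlty,amq,szdpo] add [wxc,qth] -> 7 lines: vngwx rbs wxc qth abw rurq urm
Hunk 2: at line 2 remove [qth,abw] add [ahcw,pgqao,jxc] -> 8 lines: vngwx rbs wxc ahcw pgqao jxc rurq urm
Hunk 3: at line 1 remove [wxc] add [diw,bsoss,kwb] -> 10 lines: vngwx rbs diw bsoss kwb ahcw pgqao jxc rurq urm
Hunk 4: at line 2 remove [diw,bsoss] add [ojyx] -> 9 lines: vngwx rbs ojyx kwb ahcw pgqao jxc rurq urm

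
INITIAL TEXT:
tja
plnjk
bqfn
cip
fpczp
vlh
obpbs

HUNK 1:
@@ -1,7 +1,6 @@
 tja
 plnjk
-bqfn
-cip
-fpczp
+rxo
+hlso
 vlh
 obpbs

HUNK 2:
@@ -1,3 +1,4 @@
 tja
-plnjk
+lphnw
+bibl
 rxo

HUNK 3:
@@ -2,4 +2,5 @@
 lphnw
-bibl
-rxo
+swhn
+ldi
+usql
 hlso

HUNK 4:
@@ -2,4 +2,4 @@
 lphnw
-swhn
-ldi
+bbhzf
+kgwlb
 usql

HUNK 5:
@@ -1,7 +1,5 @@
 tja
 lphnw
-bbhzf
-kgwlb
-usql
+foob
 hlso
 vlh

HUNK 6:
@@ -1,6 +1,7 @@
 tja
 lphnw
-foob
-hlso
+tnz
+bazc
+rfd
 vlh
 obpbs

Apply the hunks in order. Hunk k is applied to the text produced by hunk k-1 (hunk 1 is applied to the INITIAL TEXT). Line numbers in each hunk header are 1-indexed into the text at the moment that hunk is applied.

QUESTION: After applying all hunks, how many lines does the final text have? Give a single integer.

Answer: 7

Derivation:
Hunk 1: at line 1 remove [bqfn,cip,fpczp] add [rxo,hlso] -> 6 lines: tja plnjk rxo hlso vlh obpbs
Hunk 2: at line 1 remove [plnjk] add [lphnw,bibl] -> 7 lines: tja lphnw bibl rxo hlso vlh obpbs
Hunk 3: at line 2 remove [bibl,rxo] add [swhn,ldi,usql] -> 8 lines: tja lphnw swhn ldi usql hlso vlh obpbs
Hunk 4: at line 2 remove [swhn,ldi] add [bbhzf,kgwlb] -> 8 lines: tja lphnw bbhzf kgwlb usql hlso vlh obpbs
Hunk 5: at line 1 remove [bbhzf,kgwlb,usql] add [foob] -> 6 lines: tja lphnw foob hlso vlh obpbs
Hunk 6: at line 1 remove [foob,hlso] add [tnz,bazc,rfd] -> 7 lines: tja lphnw tnz bazc rfd vlh obpbs
Final line count: 7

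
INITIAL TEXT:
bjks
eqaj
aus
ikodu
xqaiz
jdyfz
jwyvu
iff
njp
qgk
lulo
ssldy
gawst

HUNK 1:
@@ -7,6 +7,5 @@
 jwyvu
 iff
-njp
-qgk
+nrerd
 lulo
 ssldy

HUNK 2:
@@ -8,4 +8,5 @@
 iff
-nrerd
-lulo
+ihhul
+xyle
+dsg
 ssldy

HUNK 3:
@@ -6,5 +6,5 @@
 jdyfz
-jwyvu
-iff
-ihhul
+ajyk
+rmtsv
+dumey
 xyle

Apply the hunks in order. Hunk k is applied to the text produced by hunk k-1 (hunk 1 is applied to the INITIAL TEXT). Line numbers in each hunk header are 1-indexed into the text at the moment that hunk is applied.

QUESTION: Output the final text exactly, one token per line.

Hunk 1: at line 7 remove [njp,qgk] add [nrerd] -> 12 lines: bjks eqaj aus ikodu xqaiz jdyfz jwyvu iff nrerd lulo ssldy gawst
Hunk 2: at line 8 remove [nrerd,lulo] add [ihhul,xyle,dsg] -> 13 lines: bjks eqaj aus ikodu xqaiz jdyfz jwyvu iff ihhul xyle dsg ssldy gawst
Hunk 3: at line 6 remove [jwyvu,iff,ihhul] add [ajyk,rmtsv,dumey] -> 13 lines: bjks eqaj aus ikodu xqaiz jdyfz ajyk rmtsv dumey xyle dsg ssldy gawst

Answer: bjks
eqaj
aus
ikodu
xqaiz
jdyfz
ajyk
rmtsv
dumey
xyle
dsg
ssldy
gawst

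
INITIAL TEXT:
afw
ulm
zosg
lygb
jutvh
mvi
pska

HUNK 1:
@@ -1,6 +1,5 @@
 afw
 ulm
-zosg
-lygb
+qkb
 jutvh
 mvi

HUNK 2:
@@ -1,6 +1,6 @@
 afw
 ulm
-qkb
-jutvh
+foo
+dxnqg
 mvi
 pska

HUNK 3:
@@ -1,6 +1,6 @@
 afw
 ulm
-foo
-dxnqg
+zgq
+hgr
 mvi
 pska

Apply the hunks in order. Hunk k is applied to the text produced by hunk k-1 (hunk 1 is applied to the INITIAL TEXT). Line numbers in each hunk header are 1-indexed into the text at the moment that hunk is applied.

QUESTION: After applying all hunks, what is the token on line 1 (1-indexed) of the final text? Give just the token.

Hunk 1: at line 1 remove [zosg,lygb] add [qkb] -> 6 lines: afw ulm qkb jutvh mvi pska
Hunk 2: at line 1 remove [qkb,jutvh] add [foo,dxnqg] -> 6 lines: afw ulm foo dxnqg mvi pska
Hunk 3: at line 1 remove [foo,dxnqg] add [zgq,hgr] -> 6 lines: afw ulm zgq hgr mvi pska
Final line 1: afw

Answer: afw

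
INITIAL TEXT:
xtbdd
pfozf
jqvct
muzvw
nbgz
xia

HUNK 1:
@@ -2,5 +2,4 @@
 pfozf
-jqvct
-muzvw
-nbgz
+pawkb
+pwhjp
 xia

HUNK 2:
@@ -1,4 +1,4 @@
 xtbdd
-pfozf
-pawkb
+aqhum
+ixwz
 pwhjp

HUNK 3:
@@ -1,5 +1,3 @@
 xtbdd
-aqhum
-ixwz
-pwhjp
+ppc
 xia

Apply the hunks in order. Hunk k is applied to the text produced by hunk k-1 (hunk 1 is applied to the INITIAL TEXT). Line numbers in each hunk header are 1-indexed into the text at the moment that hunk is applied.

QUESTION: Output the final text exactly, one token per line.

Hunk 1: at line 2 remove [jqvct,muzvw,nbgz] add [pawkb,pwhjp] -> 5 lines: xtbdd pfozf pawkb pwhjp xia
Hunk 2: at line 1 remove [pfozf,pawkb] add [aqhum,ixwz] -> 5 lines: xtbdd aqhum ixwz pwhjp xia
Hunk 3: at line 1 remove [aqhum,ixwz,pwhjp] add [ppc] -> 3 lines: xtbdd ppc xia

Answer: xtbdd
ppc
xia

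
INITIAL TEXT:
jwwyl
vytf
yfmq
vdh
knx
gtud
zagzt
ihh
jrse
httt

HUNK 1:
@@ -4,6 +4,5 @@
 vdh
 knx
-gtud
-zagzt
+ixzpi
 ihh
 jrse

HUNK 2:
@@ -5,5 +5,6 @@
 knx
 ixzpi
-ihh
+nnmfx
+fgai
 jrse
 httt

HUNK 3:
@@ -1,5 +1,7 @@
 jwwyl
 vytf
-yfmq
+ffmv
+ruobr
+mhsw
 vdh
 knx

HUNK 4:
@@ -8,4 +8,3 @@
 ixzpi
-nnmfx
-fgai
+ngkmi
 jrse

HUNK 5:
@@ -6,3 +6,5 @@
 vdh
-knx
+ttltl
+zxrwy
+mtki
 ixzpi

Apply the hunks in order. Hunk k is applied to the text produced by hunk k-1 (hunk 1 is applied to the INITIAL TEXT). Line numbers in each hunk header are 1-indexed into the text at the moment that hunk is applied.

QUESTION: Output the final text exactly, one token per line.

Hunk 1: at line 4 remove [gtud,zagzt] add [ixzpi] -> 9 lines: jwwyl vytf yfmq vdh knx ixzpi ihh jrse httt
Hunk 2: at line 5 remove [ihh] add [nnmfx,fgai] -> 10 lines: jwwyl vytf yfmq vdh knx ixzpi nnmfx fgai jrse httt
Hunk 3: at line 1 remove [yfmq] add [ffmv,ruobr,mhsw] -> 12 lines: jwwyl vytf ffmv ruobr mhsw vdh knx ixzpi nnmfx fgai jrse httt
Hunk 4: at line 8 remove [nnmfx,fgai] add [ngkmi] -> 11 lines: jwwyl vytf ffmv ruobr mhsw vdh knx ixzpi ngkmi jrse httt
Hunk 5: at line 6 remove [knx] add [ttltl,zxrwy,mtki] -> 13 lines: jwwyl vytf ffmv ruobr mhsw vdh ttltl zxrwy mtki ixzpi ngkmi jrse httt

Answer: jwwyl
vytf
ffmv
ruobr
mhsw
vdh
ttltl
zxrwy
mtki
ixzpi
ngkmi
jrse
httt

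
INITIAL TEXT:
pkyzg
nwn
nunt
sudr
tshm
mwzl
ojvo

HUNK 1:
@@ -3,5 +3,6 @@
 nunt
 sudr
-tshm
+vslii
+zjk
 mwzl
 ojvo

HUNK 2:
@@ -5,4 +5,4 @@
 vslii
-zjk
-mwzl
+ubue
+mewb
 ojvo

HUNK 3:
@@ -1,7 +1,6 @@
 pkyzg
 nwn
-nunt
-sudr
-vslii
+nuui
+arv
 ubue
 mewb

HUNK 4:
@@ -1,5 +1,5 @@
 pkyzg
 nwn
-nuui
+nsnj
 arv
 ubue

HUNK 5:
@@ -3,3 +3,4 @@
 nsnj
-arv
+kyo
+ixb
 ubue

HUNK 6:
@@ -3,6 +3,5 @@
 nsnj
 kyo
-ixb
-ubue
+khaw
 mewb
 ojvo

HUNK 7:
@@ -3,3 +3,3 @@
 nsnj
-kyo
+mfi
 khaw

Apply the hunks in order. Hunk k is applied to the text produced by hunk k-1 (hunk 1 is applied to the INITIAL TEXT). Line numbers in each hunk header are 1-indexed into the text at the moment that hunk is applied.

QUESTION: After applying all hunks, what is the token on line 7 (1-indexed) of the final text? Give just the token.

Hunk 1: at line 3 remove [tshm] add [vslii,zjk] -> 8 lines: pkyzg nwn nunt sudr vslii zjk mwzl ojvo
Hunk 2: at line 5 remove [zjk,mwzl] add [ubue,mewb] -> 8 lines: pkyzg nwn nunt sudr vslii ubue mewb ojvo
Hunk 3: at line 1 remove [nunt,sudr,vslii] add [nuui,arv] -> 7 lines: pkyzg nwn nuui arv ubue mewb ojvo
Hunk 4: at line 1 remove [nuui] add [nsnj] -> 7 lines: pkyzg nwn nsnj arv ubue mewb ojvo
Hunk 5: at line 3 remove [arv] add [kyo,ixb] -> 8 lines: pkyzg nwn nsnj kyo ixb ubue mewb ojvo
Hunk 6: at line 3 remove [ixb,ubue] add [khaw] -> 7 lines: pkyzg nwn nsnj kyo khaw mewb ojvo
Hunk 7: at line 3 remove [kyo] add [mfi] -> 7 lines: pkyzg nwn nsnj mfi khaw mewb ojvo
Final line 7: ojvo

Answer: ojvo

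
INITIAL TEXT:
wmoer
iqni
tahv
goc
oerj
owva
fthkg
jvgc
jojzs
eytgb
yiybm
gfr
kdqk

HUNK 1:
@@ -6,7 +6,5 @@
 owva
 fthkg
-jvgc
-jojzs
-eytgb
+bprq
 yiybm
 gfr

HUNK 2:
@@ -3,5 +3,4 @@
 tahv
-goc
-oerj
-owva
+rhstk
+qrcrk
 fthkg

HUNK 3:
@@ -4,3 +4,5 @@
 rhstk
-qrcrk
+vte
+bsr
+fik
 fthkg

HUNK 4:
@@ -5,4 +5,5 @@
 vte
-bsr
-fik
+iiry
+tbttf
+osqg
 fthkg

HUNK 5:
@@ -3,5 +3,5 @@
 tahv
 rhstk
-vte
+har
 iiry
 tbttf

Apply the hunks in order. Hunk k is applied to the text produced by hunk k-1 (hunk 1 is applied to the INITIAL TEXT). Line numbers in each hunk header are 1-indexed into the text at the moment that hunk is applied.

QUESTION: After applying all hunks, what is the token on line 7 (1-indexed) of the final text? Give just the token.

Hunk 1: at line 6 remove [jvgc,jojzs,eytgb] add [bprq] -> 11 lines: wmoer iqni tahv goc oerj owva fthkg bprq yiybm gfr kdqk
Hunk 2: at line 3 remove [goc,oerj,owva] add [rhstk,qrcrk] -> 10 lines: wmoer iqni tahv rhstk qrcrk fthkg bprq yiybm gfr kdqk
Hunk 3: at line 4 remove [qrcrk] add [vte,bsr,fik] -> 12 lines: wmoer iqni tahv rhstk vte bsr fik fthkg bprq yiybm gfr kdqk
Hunk 4: at line 5 remove [bsr,fik] add [iiry,tbttf,osqg] -> 13 lines: wmoer iqni tahv rhstk vte iiry tbttf osqg fthkg bprq yiybm gfr kdqk
Hunk 5: at line 3 remove [vte] add [har] -> 13 lines: wmoer iqni tahv rhstk har iiry tbttf osqg fthkg bprq yiybm gfr kdqk
Final line 7: tbttf

Answer: tbttf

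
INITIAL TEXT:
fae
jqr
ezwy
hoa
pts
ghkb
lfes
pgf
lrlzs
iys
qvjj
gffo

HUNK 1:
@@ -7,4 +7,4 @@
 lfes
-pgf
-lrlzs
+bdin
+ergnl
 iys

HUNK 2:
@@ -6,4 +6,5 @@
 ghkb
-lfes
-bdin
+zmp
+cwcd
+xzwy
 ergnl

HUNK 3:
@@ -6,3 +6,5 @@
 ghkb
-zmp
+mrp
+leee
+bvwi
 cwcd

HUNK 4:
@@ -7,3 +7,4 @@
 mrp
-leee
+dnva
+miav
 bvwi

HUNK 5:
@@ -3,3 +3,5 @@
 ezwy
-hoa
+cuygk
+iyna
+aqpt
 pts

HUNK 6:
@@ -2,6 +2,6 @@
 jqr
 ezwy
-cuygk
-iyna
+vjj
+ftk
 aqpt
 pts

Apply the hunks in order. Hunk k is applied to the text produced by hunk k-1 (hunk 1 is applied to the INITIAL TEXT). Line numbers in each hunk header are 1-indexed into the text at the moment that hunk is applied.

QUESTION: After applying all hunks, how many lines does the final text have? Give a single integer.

Hunk 1: at line 7 remove [pgf,lrlzs] add [bdin,ergnl] -> 12 lines: fae jqr ezwy hoa pts ghkb lfes bdin ergnl iys qvjj gffo
Hunk 2: at line 6 remove [lfes,bdin] add [zmp,cwcd,xzwy] -> 13 lines: fae jqr ezwy hoa pts ghkb zmp cwcd xzwy ergnl iys qvjj gffo
Hunk 3: at line 6 remove [zmp] add [mrp,leee,bvwi] -> 15 lines: fae jqr ezwy hoa pts ghkb mrp leee bvwi cwcd xzwy ergnl iys qvjj gffo
Hunk 4: at line 7 remove [leee] add [dnva,miav] -> 16 lines: fae jqr ezwy hoa pts ghkb mrp dnva miav bvwi cwcd xzwy ergnl iys qvjj gffo
Hunk 5: at line 3 remove [hoa] add [cuygk,iyna,aqpt] -> 18 lines: fae jqr ezwy cuygk iyna aqpt pts ghkb mrp dnva miav bvwi cwcd xzwy ergnl iys qvjj gffo
Hunk 6: at line 2 remove [cuygk,iyna] add [vjj,ftk] -> 18 lines: fae jqr ezwy vjj ftk aqpt pts ghkb mrp dnva miav bvwi cwcd xzwy ergnl iys qvjj gffo
Final line count: 18

Answer: 18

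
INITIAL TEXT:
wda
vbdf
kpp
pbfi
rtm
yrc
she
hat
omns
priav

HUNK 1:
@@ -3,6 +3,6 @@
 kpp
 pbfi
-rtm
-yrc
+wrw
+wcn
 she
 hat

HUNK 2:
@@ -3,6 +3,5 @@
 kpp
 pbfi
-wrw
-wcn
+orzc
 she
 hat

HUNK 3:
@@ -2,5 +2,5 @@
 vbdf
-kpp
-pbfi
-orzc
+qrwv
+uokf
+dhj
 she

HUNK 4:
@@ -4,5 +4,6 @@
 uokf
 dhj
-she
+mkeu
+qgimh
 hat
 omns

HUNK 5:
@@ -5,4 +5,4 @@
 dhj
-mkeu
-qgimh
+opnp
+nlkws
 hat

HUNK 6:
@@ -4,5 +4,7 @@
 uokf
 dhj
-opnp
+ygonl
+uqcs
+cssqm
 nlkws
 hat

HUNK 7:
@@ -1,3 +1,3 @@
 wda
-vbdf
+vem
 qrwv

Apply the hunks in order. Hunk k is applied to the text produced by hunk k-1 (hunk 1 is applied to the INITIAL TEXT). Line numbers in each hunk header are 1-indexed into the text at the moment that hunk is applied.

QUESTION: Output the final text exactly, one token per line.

Answer: wda
vem
qrwv
uokf
dhj
ygonl
uqcs
cssqm
nlkws
hat
omns
priav

Derivation:
Hunk 1: at line 3 remove [rtm,yrc] add [wrw,wcn] -> 10 lines: wda vbdf kpp pbfi wrw wcn she hat omns priav
Hunk 2: at line 3 remove [wrw,wcn] add [orzc] -> 9 lines: wda vbdf kpp pbfi orzc she hat omns priav
Hunk 3: at line 2 remove [kpp,pbfi,orzc] add [qrwv,uokf,dhj] -> 9 lines: wda vbdf qrwv uokf dhj she hat omns priav
Hunk 4: at line 4 remove [she] add [mkeu,qgimh] -> 10 lines: wda vbdf qrwv uokf dhj mkeu qgimh hat omns priav
Hunk 5: at line 5 remove [mkeu,qgimh] add [opnp,nlkws] -> 10 lines: wda vbdf qrwv uokf dhj opnp nlkws hat omns priav
Hunk 6: at line 4 remove [opnp] add [ygonl,uqcs,cssqm] -> 12 lines: wda vbdf qrwv uokf dhj ygonl uqcs cssqm nlkws hat omns priav
Hunk 7: at line 1 remove [vbdf] add [vem] -> 12 lines: wda vem qrwv uokf dhj ygonl uqcs cssqm nlkws hat omns priav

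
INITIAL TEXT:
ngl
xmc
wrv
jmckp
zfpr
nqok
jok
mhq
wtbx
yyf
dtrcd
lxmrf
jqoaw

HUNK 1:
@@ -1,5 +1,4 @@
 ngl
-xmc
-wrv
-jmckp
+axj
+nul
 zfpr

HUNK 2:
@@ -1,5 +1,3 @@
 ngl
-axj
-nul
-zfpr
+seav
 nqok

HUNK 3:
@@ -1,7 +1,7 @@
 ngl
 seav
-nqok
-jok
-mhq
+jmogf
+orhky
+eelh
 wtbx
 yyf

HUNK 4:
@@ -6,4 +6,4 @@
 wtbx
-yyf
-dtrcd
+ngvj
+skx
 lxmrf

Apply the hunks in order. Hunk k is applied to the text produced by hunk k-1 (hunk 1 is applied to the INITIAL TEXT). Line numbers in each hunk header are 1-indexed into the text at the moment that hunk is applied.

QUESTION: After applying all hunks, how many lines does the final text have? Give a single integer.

Hunk 1: at line 1 remove [xmc,wrv,jmckp] add [axj,nul] -> 12 lines: ngl axj nul zfpr nqok jok mhq wtbx yyf dtrcd lxmrf jqoaw
Hunk 2: at line 1 remove [axj,nul,zfpr] add [seav] -> 10 lines: ngl seav nqok jok mhq wtbx yyf dtrcd lxmrf jqoaw
Hunk 3: at line 1 remove [nqok,jok,mhq] add [jmogf,orhky,eelh] -> 10 lines: ngl seav jmogf orhky eelh wtbx yyf dtrcd lxmrf jqoaw
Hunk 4: at line 6 remove [yyf,dtrcd] add [ngvj,skx] -> 10 lines: ngl seav jmogf orhky eelh wtbx ngvj skx lxmrf jqoaw
Final line count: 10

Answer: 10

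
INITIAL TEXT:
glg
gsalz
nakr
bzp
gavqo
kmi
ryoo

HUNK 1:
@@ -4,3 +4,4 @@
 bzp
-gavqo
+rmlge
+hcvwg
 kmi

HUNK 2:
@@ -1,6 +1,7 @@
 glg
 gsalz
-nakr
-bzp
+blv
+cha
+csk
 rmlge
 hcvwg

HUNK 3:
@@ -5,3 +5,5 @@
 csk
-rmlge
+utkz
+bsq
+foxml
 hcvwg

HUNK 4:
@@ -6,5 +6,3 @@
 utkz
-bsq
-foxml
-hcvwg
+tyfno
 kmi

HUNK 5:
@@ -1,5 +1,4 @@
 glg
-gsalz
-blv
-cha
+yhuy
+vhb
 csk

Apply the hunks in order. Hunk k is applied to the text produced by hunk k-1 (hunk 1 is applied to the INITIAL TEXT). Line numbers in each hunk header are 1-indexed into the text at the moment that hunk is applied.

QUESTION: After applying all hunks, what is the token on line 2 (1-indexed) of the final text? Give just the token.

Answer: yhuy

Derivation:
Hunk 1: at line 4 remove [gavqo] add [rmlge,hcvwg] -> 8 lines: glg gsalz nakr bzp rmlge hcvwg kmi ryoo
Hunk 2: at line 1 remove [nakr,bzp] add [blv,cha,csk] -> 9 lines: glg gsalz blv cha csk rmlge hcvwg kmi ryoo
Hunk 3: at line 5 remove [rmlge] add [utkz,bsq,foxml] -> 11 lines: glg gsalz blv cha csk utkz bsq foxml hcvwg kmi ryoo
Hunk 4: at line 6 remove [bsq,foxml,hcvwg] add [tyfno] -> 9 lines: glg gsalz blv cha csk utkz tyfno kmi ryoo
Hunk 5: at line 1 remove [gsalz,blv,cha] add [yhuy,vhb] -> 8 lines: glg yhuy vhb csk utkz tyfno kmi ryoo
Final line 2: yhuy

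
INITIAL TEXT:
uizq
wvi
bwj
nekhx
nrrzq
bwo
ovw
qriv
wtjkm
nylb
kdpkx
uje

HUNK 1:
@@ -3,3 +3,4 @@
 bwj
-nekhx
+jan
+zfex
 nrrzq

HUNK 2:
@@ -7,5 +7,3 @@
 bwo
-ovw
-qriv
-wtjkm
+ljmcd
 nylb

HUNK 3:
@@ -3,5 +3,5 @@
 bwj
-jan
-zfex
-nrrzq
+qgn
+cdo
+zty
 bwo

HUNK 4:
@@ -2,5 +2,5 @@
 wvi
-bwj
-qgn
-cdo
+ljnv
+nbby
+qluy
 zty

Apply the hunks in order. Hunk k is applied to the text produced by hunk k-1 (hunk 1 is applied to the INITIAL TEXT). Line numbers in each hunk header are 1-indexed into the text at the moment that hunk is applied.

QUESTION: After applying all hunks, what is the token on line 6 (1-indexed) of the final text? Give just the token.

Answer: zty

Derivation:
Hunk 1: at line 3 remove [nekhx] add [jan,zfex] -> 13 lines: uizq wvi bwj jan zfex nrrzq bwo ovw qriv wtjkm nylb kdpkx uje
Hunk 2: at line 7 remove [ovw,qriv,wtjkm] add [ljmcd] -> 11 lines: uizq wvi bwj jan zfex nrrzq bwo ljmcd nylb kdpkx uje
Hunk 3: at line 3 remove [jan,zfex,nrrzq] add [qgn,cdo,zty] -> 11 lines: uizq wvi bwj qgn cdo zty bwo ljmcd nylb kdpkx uje
Hunk 4: at line 2 remove [bwj,qgn,cdo] add [ljnv,nbby,qluy] -> 11 lines: uizq wvi ljnv nbby qluy zty bwo ljmcd nylb kdpkx uje
Final line 6: zty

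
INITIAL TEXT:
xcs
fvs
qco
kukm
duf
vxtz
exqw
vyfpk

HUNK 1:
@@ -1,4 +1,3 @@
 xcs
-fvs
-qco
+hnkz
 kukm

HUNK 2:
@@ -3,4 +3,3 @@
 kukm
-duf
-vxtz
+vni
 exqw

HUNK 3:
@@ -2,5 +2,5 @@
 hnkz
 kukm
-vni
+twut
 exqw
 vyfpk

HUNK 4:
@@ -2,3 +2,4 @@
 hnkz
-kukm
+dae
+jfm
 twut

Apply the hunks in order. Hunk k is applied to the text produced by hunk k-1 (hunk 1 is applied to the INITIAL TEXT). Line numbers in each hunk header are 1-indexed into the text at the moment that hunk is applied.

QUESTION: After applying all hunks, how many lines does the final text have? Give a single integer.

Hunk 1: at line 1 remove [fvs,qco] add [hnkz] -> 7 lines: xcs hnkz kukm duf vxtz exqw vyfpk
Hunk 2: at line 3 remove [duf,vxtz] add [vni] -> 6 lines: xcs hnkz kukm vni exqw vyfpk
Hunk 3: at line 2 remove [vni] add [twut] -> 6 lines: xcs hnkz kukm twut exqw vyfpk
Hunk 4: at line 2 remove [kukm] add [dae,jfm] -> 7 lines: xcs hnkz dae jfm twut exqw vyfpk
Final line count: 7

Answer: 7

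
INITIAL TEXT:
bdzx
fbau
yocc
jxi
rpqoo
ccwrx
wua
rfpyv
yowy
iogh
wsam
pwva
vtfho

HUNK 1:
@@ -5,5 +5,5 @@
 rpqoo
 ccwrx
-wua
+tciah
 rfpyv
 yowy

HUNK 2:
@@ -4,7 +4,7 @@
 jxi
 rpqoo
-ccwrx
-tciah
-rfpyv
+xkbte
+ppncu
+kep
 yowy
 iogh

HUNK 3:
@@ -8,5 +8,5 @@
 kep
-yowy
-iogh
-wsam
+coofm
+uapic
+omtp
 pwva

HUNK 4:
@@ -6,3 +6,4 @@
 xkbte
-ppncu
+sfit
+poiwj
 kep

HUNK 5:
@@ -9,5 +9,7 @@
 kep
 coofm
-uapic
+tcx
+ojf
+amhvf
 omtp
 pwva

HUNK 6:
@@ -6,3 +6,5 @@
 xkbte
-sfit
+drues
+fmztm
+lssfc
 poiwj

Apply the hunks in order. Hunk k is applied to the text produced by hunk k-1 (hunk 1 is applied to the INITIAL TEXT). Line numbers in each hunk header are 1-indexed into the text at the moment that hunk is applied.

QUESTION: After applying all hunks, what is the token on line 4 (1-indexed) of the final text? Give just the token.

Hunk 1: at line 5 remove [wua] add [tciah] -> 13 lines: bdzx fbau yocc jxi rpqoo ccwrx tciah rfpyv yowy iogh wsam pwva vtfho
Hunk 2: at line 4 remove [ccwrx,tciah,rfpyv] add [xkbte,ppncu,kep] -> 13 lines: bdzx fbau yocc jxi rpqoo xkbte ppncu kep yowy iogh wsam pwva vtfho
Hunk 3: at line 8 remove [yowy,iogh,wsam] add [coofm,uapic,omtp] -> 13 lines: bdzx fbau yocc jxi rpqoo xkbte ppncu kep coofm uapic omtp pwva vtfho
Hunk 4: at line 6 remove [ppncu] add [sfit,poiwj] -> 14 lines: bdzx fbau yocc jxi rpqoo xkbte sfit poiwj kep coofm uapic omtp pwva vtfho
Hunk 5: at line 9 remove [uapic] add [tcx,ojf,amhvf] -> 16 lines: bdzx fbau yocc jxi rpqoo xkbte sfit poiwj kep coofm tcx ojf amhvf omtp pwva vtfho
Hunk 6: at line 6 remove [sfit] add [drues,fmztm,lssfc] -> 18 lines: bdzx fbau yocc jxi rpqoo xkbte drues fmztm lssfc poiwj kep coofm tcx ojf amhvf omtp pwva vtfho
Final line 4: jxi

Answer: jxi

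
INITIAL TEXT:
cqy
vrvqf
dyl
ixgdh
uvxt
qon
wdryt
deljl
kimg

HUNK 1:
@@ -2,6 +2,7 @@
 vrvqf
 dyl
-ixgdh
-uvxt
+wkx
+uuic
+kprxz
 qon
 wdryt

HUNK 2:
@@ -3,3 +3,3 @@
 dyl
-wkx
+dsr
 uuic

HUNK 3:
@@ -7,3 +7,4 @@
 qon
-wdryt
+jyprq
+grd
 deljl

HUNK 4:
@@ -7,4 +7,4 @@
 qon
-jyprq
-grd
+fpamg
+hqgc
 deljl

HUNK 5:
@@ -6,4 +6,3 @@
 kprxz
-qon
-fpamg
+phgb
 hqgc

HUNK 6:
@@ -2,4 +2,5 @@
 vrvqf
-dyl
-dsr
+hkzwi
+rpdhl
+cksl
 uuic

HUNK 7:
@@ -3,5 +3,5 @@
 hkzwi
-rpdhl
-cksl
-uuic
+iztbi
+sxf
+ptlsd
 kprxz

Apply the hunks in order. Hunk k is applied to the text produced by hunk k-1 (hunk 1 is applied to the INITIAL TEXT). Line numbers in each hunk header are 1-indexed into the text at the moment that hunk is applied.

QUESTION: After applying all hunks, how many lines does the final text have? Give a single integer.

Hunk 1: at line 2 remove [ixgdh,uvxt] add [wkx,uuic,kprxz] -> 10 lines: cqy vrvqf dyl wkx uuic kprxz qon wdryt deljl kimg
Hunk 2: at line 3 remove [wkx] add [dsr] -> 10 lines: cqy vrvqf dyl dsr uuic kprxz qon wdryt deljl kimg
Hunk 3: at line 7 remove [wdryt] add [jyprq,grd] -> 11 lines: cqy vrvqf dyl dsr uuic kprxz qon jyprq grd deljl kimg
Hunk 4: at line 7 remove [jyprq,grd] add [fpamg,hqgc] -> 11 lines: cqy vrvqf dyl dsr uuic kprxz qon fpamg hqgc deljl kimg
Hunk 5: at line 6 remove [qon,fpamg] add [phgb] -> 10 lines: cqy vrvqf dyl dsr uuic kprxz phgb hqgc deljl kimg
Hunk 6: at line 2 remove [dyl,dsr] add [hkzwi,rpdhl,cksl] -> 11 lines: cqy vrvqf hkzwi rpdhl cksl uuic kprxz phgb hqgc deljl kimg
Hunk 7: at line 3 remove [rpdhl,cksl,uuic] add [iztbi,sxf,ptlsd] -> 11 lines: cqy vrvqf hkzwi iztbi sxf ptlsd kprxz phgb hqgc deljl kimg
Final line count: 11

Answer: 11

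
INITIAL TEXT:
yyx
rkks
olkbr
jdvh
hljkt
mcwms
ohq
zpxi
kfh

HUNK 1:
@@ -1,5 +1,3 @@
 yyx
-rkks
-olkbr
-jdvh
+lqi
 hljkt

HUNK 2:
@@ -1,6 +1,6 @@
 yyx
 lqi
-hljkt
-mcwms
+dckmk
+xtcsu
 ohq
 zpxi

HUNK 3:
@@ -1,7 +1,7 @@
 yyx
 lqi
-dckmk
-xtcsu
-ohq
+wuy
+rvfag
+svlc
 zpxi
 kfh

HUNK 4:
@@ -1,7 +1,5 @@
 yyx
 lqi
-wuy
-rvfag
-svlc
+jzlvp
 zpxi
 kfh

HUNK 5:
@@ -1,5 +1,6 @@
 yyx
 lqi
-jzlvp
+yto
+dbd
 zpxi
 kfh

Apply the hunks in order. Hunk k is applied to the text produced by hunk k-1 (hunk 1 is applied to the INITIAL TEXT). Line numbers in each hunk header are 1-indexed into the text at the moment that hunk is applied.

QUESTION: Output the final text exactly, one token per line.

Answer: yyx
lqi
yto
dbd
zpxi
kfh

Derivation:
Hunk 1: at line 1 remove [rkks,olkbr,jdvh] add [lqi] -> 7 lines: yyx lqi hljkt mcwms ohq zpxi kfh
Hunk 2: at line 1 remove [hljkt,mcwms] add [dckmk,xtcsu] -> 7 lines: yyx lqi dckmk xtcsu ohq zpxi kfh
Hunk 3: at line 1 remove [dckmk,xtcsu,ohq] add [wuy,rvfag,svlc] -> 7 lines: yyx lqi wuy rvfag svlc zpxi kfh
Hunk 4: at line 1 remove [wuy,rvfag,svlc] add [jzlvp] -> 5 lines: yyx lqi jzlvp zpxi kfh
Hunk 5: at line 1 remove [jzlvp] add [yto,dbd] -> 6 lines: yyx lqi yto dbd zpxi kfh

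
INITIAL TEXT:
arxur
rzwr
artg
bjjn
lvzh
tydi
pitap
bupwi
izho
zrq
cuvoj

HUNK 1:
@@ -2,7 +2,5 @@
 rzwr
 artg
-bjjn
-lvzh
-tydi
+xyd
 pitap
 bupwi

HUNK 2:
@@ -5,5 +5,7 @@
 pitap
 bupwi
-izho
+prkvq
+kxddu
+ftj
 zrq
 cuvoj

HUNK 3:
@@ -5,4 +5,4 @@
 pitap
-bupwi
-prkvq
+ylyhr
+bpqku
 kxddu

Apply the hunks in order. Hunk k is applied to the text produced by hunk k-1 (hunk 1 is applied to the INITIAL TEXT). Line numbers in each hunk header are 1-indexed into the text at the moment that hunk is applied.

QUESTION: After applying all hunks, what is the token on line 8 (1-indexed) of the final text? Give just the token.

Hunk 1: at line 2 remove [bjjn,lvzh,tydi] add [xyd] -> 9 lines: arxur rzwr artg xyd pitap bupwi izho zrq cuvoj
Hunk 2: at line 5 remove [izho] add [prkvq,kxddu,ftj] -> 11 lines: arxur rzwr artg xyd pitap bupwi prkvq kxddu ftj zrq cuvoj
Hunk 3: at line 5 remove [bupwi,prkvq] add [ylyhr,bpqku] -> 11 lines: arxur rzwr artg xyd pitap ylyhr bpqku kxddu ftj zrq cuvoj
Final line 8: kxddu

Answer: kxddu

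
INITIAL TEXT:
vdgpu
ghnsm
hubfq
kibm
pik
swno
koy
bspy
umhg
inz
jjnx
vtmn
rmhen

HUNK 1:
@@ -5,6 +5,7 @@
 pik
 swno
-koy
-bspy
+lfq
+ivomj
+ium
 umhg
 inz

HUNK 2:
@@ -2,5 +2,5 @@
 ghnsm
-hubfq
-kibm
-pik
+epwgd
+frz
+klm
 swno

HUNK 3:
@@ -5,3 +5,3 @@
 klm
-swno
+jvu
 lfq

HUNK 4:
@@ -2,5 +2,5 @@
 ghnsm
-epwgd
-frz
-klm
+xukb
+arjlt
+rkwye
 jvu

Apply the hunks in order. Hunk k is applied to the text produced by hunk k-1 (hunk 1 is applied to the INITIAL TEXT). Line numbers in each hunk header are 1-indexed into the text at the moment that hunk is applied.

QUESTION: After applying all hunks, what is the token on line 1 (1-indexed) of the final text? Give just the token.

Hunk 1: at line 5 remove [koy,bspy] add [lfq,ivomj,ium] -> 14 lines: vdgpu ghnsm hubfq kibm pik swno lfq ivomj ium umhg inz jjnx vtmn rmhen
Hunk 2: at line 2 remove [hubfq,kibm,pik] add [epwgd,frz,klm] -> 14 lines: vdgpu ghnsm epwgd frz klm swno lfq ivomj ium umhg inz jjnx vtmn rmhen
Hunk 3: at line 5 remove [swno] add [jvu] -> 14 lines: vdgpu ghnsm epwgd frz klm jvu lfq ivomj ium umhg inz jjnx vtmn rmhen
Hunk 4: at line 2 remove [epwgd,frz,klm] add [xukb,arjlt,rkwye] -> 14 lines: vdgpu ghnsm xukb arjlt rkwye jvu lfq ivomj ium umhg inz jjnx vtmn rmhen
Final line 1: vdgpu

Answer: vdgpu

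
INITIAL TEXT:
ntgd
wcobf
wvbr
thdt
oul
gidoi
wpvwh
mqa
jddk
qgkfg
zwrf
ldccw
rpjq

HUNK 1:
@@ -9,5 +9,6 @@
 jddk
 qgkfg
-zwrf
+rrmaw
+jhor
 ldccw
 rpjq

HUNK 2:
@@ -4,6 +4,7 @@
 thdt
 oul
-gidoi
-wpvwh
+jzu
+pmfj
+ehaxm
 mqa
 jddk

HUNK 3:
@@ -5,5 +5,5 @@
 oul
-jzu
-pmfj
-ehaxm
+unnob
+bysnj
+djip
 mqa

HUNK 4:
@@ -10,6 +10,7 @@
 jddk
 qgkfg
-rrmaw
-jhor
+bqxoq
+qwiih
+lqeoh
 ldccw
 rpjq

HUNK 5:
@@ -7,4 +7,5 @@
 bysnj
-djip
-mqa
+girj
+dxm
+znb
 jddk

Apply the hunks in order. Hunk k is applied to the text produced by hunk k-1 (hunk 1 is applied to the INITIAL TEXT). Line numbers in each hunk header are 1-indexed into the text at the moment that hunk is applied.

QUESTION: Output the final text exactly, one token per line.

Answer: ntgd
wcobf
wvbr
thdt
oul
unnob
bysnj
girj
dxm
znb
jddk
qgkfg
bqxoq
qwiih
lqeoh
ldccw
rpjq

Derivation:
Hunk 1: at line 9 remove [zwrf] add [rrmaw,jhor] -> 14 lines: ntgd wcobf wvbr thdt oul gidoi wpvwh mqa jddk qgkfg rrmaw jhor ldccw rpjq
Hunk 2: at line 4 remove [gidoi,wpvwh] add [jzu,pmfj,ehaxm] -> 15 lines: ntgd wcobf wvbr thdt oul jzu pmfj ehaxm mqa jddk qgkfg rrmaw jhor ldccw rpjq
Hunk 3: at line 5 remove [jzu,pmfj,ehaxm] add [unnob,bysnj,djip] -> 15 lines: ntgd wcobf wvbr thdt oul unnob bysnj djip mqa jddk qgkfg rrmaw jhor ldccw rpjq
Hunk 4: at line 10 remove [rrmaw,jhor] add [bqxoq,qwiih,lqeoh] -> 16 lines: ntgd wcobf wvbr thdt oul unnob bysnj djip mqa jddk qgkfg bqxoq qwiih lqeoh ldccw rpjq
Hunk 5: at line 7 remove [djip,mqa] add [girj,dxm,znb] -> 17 lines: ntgd wcobf wvbr thdt oul unnob bysnj girj dxm znb jddk qgkfg bqxoq qwiih lqeoh ldccw rpjq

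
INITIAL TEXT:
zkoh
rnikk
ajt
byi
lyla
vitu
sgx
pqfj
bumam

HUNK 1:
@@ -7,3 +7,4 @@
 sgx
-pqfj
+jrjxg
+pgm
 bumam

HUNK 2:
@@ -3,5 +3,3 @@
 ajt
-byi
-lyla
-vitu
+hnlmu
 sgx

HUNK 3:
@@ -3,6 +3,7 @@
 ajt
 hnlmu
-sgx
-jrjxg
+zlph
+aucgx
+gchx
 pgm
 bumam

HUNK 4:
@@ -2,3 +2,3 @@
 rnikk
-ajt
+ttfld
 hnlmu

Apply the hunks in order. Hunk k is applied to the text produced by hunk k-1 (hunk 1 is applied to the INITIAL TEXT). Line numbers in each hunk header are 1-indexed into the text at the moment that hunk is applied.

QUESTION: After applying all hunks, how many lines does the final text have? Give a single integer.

Hunk 1: at line 7 remove [pqfj] add [jrjxg,pgm] -> 10 lines: zkoh rnikk ajt byi lyla vitu sgx jrjxg pgm bumam
Hunk 2: at line 3 remove [byi,lyla,vitu] add [hnlmu] -> 8 lines: zkoh rnikk ajt hnlmu sgx jrjxg pgm bumam
Hunk 3: at line 3 remove [sgx,jrjxg] add [zlph,aucgx,gchx] -> 9 lines: zkoh rnikk ajt hnlmu zlph aucgx gchx pgm bumam
Hunk 4: at line 2 remove [ajt] add [ttfld] -> 9 lines: zkoh rnikk ttfld hnlmu zlph aucgx gchx pgm bumam
Final line count: 9

Answer: 9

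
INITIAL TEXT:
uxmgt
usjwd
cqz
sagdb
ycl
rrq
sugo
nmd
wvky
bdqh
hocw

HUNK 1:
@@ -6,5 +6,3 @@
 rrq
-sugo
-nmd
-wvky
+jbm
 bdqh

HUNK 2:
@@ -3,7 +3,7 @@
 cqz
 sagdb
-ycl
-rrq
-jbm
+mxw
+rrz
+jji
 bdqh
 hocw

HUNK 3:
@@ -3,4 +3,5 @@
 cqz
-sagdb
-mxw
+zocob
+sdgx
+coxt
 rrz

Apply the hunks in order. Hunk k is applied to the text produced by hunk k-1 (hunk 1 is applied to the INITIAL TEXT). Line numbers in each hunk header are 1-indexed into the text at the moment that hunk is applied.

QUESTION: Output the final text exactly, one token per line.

Hunk 1: at line 6 remove [sugo,nmd,wvky] add [jbm] -> 9 lines: uxmgt usjwd cqz sagdb ycl rrq jbm bdqh hocw
Hunk 2: at line 3 remove [ycl,rrq,jbm] add [mxw,rrz,jji] -> 9 lines: uxmgt usjwd cqz sagdb mxw rrz jji bdqh hocw
Hunk 3: at line 3 remove [sagdb,mxw] add [zocob,sdgx,coxt] -> 10 lines: uxmgt usjwd cqz zocob sdgx coxt rrz jji bdqh hocw

Answer: uxmgt
usjwd
cqz
zocob
sdgx
coxt
rrz
jji
bdqh
hocw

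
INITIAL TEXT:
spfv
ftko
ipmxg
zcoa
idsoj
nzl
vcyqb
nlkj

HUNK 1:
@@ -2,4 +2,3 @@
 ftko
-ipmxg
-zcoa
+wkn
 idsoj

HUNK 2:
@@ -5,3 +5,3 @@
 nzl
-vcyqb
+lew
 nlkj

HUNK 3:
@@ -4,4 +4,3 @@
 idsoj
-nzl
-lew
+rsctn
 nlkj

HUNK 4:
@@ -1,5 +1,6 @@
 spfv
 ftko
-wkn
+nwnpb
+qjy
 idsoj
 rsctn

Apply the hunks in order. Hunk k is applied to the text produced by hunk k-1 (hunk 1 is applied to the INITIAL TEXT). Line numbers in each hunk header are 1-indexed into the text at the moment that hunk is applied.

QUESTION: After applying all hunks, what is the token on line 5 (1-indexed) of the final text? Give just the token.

Hunk 1: at line 2 remove [ipmxg,zcoa] add [wkn] -> 7 lines: spfv ftko wkn idsoj nzl vcyqb nlkj
Hunk 2: at line 5 remove [vcyqb] add [lew] -> 7 lines: spfv ftko wkn idsoj nzl lew nlkj
Hunk 3: at line 4 remove [nzl,lew] add [rsctn] -> 6 lines: spfv ftko wkn idsoj rsctn nlkj
Hunk 4: at line 1 remove [wkn] add [nwnpb,qjy] -> 7 lines: spfv ftko nwnpb qjy idsoj rsctn nlkj
Final line 5: idsoj

Answer: idsoj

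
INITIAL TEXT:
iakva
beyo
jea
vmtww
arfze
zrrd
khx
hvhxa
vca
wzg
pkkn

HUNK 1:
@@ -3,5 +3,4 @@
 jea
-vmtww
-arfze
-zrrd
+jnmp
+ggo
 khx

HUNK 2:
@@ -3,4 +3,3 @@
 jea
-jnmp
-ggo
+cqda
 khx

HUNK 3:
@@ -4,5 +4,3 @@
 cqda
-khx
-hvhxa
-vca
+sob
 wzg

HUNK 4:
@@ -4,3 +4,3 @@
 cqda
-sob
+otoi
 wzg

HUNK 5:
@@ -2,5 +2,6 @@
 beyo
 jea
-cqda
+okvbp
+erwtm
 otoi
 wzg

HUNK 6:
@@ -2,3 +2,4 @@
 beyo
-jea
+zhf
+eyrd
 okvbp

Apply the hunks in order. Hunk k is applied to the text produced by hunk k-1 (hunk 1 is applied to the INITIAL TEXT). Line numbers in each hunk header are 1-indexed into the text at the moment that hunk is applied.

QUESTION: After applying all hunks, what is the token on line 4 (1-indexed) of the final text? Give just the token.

Answer: eyrd

Derivation:
Hunk 1: at line 3 remove [vmtww,arfze,zrrd] add [jnmp,ggo] -> 10 lines: iakva beyo jea jnmp ggo khx hvhxa vca wzg pkkn
Hunk 2: at line 3 remove [jnmp,ggo] add [cqda] -> 9 lines: iakva beyo jea cqda khx hvhxa vca wzg pkkn
Hunk 3: at line 4 remove [khx,hvhxa,vca] add [sob] -> 7 lines: iakva beyo jea cqda sob wzg pkkn
Hunk 4: at line 4 remove [sob] add [otoi] -> 7 lines: iakva beyo jea cqda otoi wzg pkkn
Hunk 5: at line 2 remove [cqda] add [okvbp,erwtm] -> 8 lines: iakva beyo jea okvbp erwtm otoi wzg pkkn
Hunk 6: at line 2 remove [jea] add [zhf,eyrd] -> 9 lines: iakva beyo zhf eyrd okvbp erwtm otoi wzg pkkn
Final line 4: eyrd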